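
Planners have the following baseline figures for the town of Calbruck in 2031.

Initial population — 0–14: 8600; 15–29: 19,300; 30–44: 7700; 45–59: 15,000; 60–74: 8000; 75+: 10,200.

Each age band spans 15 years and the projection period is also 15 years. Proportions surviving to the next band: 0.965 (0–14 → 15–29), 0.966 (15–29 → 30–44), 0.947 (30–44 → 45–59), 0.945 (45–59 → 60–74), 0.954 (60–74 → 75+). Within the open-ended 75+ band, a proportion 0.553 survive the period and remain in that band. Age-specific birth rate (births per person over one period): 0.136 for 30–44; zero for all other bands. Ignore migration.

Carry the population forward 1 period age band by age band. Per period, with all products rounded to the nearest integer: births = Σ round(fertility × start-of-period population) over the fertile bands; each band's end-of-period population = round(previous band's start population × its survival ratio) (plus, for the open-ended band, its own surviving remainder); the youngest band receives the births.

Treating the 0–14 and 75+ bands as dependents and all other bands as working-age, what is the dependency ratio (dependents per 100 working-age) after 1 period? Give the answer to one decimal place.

29.6

— Period 1 —
Births: 7700 × 0.136 = 1047
15–29: 8600 × 0.965 = 8299
30–44: 19300 × 0.966 = 18644
45–59: 7700 × 0.947 = 7292
60–74: 15000 × 0.945 = 14175
75+: 8000 × 0.954 + 10200 × 0.553 = 7632 + 5641 = 13273
Population now: 0–14=1047, 15–29=8299, 30–44=18644, 45–59=7292, 60–74=14175, 75+=13273
Dependents (band 0–14 + band 75+) = 1047 + 13273 = 14320; working-age = 48410; ratio = 14320/48410 × 100 = 29.6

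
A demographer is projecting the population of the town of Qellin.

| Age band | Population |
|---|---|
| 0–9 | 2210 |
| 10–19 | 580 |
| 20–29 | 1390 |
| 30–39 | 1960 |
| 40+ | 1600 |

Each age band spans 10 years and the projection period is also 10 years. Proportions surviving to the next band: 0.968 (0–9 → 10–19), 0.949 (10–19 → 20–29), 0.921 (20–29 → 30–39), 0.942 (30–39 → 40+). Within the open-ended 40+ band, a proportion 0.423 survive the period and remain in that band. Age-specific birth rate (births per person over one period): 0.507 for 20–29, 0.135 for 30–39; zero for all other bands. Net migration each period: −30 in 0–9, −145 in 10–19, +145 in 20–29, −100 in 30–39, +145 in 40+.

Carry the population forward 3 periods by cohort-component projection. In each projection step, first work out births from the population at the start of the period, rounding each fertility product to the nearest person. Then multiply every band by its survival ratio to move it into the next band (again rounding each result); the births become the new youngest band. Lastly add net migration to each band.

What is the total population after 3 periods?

5707

Call the groups 1 to 5, youngest first.
— Period 1 —
Births: 1390 * 0.507 = 705 ; 1960 * 0.135 = 265 — total 970
Group 2: 2210 * 0.968 = 2139
Group 3: 580 * 0.949 = 550
Group 4: 1390 * 0.921 = 1280
Group 5: 1960 * 0.942 + 1600 * 0.423 = 1846 + 677 = 2523
Net migration: Group 1 − 30 → 940; Group 2 − 145 → 1994; Group 3 + 145 → 695; Group 4 − 100 → 1180; Group 5 + 145 → 2668
Population now: 0–9=940, 10–19=1994, 20–29=695, 30–39=1180, 40+=2668
— Period 2 —
Births: 695 * 0.507 = 352 ; 1180 * 0.135 = 159 — total 511
Group 2: 940 * 0.968 = 910
Group 3: 1994 * 0.949 = 1892
Group 4: 695 * 0.921 = 640
Group 5: 1180 * 0.942 + 2668 * 0.423 = 1112 + 1129 = 2241
Net migration: Group 1 − 30 → 481; Group 2 − 145 → 765; Group 3 + 145 → 2037; Group 4 − 100 → 540; Group 5 + 145 → 2386
Population now: 0–9=481, 10–19=765, 20–29=2037, 30–39=540, 40+=2386
— Period 3 —
Births: 2037 * 0.507 = 1033 ; 540 * 0.135 = 73 — total 1106
Group 2: 481 * 0.968 = 466
Group 3: 765 * 0.949 = 726
Group 4: 2037 * 0.921 = 1876
Group 5: 540 * 0.942 + 2386 * 0.423 = 509 + 1009 = 1518
Net migration: Group 1 − 30 → 1076; Group 2 − 145 → 321; Group 3 + 145 → 871; Group 4 − 100 → 1776; Group 5 + 145 → 1663
Population now: 0–9=1076, 10–19=321, 20–29=871, 30–39=1776, 40+=1663
Total after period 3: 1076 + 321 + 871 + 1776 + 1663 = 5707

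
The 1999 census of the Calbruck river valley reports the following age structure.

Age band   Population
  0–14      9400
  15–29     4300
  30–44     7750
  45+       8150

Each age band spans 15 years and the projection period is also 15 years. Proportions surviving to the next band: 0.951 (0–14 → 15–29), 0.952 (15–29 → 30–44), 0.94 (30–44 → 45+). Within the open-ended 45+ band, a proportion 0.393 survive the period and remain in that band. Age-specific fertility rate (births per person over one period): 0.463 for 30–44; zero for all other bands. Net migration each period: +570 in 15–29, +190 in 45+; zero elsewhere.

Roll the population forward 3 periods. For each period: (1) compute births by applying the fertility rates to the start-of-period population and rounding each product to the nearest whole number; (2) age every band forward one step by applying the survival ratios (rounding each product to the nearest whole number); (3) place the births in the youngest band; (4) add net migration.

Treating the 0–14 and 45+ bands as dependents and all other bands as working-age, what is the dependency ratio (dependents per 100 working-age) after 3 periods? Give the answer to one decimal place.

Period 1:
Births: 7750 × 0.463 = 3588
15–29: 9400 × 0.951 = 8939
30–44: 4300 × 0.952 = 4094
45+: 7750 × 0.94 + 8150 × 0.393 = 7285 + 3203 = 10488
Net migration: 15–29 + 570 → 9509; 45+ + 190 → 10678
Population now: 0–14=3588, 15–29=9509, 30–44=4094, 45+=10678
Period 2:
Births: 4094 × 0.463 = 1896
15–29: 3588 × 0.951 = 3412
30–44: 9509 × 0.952 = 9053
45+: 4094 × 0.94 + 10678 × 0.393 = 3848 + 4196 = 8044
Net migration: 15–29 + 570 → 3982; 45+ + 190 → 8234
Population now: 0–14=1896, 15–29=3982, 30–44=9053, 45+=8234
Period 3:
Births: 9053 × 0.463 = 4192
15–29: 1896 × 0.951 = 1803
30–44: 3982 × 0.952 = 3791
45+: 9053 × 0.94 + 8234 × 0.393 = 8510 + 3236 = 11746
Net migration: 15–29 + 570 → 2373; 45+ + 190 → 11936
Population now: 0–14=4192, 15–29=2373, 30–44=3791, 45+=11936
Dependents (band 0–14 + band 45+) = 4192 + 11936 = 16128; working-age = 6164; ratio = 16128/6164 × 100 = 261.6

261.6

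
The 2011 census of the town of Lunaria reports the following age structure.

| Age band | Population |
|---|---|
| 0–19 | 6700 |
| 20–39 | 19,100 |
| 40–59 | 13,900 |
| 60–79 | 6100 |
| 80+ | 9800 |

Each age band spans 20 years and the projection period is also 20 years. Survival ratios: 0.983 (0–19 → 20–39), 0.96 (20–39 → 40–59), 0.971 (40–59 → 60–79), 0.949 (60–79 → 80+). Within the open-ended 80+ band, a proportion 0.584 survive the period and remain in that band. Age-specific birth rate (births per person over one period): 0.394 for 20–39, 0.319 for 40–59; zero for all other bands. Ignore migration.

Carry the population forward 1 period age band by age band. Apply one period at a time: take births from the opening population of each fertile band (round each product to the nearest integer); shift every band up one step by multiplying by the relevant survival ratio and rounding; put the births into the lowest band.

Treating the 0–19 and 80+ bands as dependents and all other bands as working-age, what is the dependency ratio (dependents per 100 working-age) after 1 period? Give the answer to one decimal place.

Period 1.
Births: 19100 × 0.394 = 7525, 13900 × 0.319 = 4434 → total 11959
20–39: 6700 × 0.983 = 6586
40–59: 19100 × 0.96 = 18336
60–79: 13900 × 0.971 = 13497
80+: 6100 × 0.949 + 9800 × 0.584 = 5789 + 5723 = 11512
Population now: 0–19=11959, 20–39=6586, 40–59=18336, 60–79=13497, 80+=11512
Dependents (band 0–19 + band 80+) = 11959 + 11512 = 23471; working-age = 38419; ratio = 23471/38419 × 100 = 61.1

61.1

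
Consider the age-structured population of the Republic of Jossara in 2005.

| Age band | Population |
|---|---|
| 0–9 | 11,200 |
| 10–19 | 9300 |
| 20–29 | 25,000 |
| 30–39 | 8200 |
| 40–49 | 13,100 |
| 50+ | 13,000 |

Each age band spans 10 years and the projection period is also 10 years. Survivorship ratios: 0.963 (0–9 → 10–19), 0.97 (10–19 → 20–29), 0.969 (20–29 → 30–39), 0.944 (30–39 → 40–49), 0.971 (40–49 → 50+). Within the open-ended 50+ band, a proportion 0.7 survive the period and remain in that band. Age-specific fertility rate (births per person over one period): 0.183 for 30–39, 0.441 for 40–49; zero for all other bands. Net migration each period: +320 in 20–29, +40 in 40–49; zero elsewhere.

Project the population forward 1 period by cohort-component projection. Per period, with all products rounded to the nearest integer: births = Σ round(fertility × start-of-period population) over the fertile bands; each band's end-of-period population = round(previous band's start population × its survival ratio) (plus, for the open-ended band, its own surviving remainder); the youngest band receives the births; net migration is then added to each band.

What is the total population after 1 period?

[period 1]
Births: 8200 * 0.183 = 1501 ; 13100 * 0.441 = 5777 ⇒ total 7278
10–19: 11200 * 0.963 = 10786
20–29: 9300 * 0.97 = 9021
30–39: 25000 * 0.969 = 24225
40–49: 8200 * 0.944 = 7741
50+: 13100 * 0.971 + 13000 * 0.7 = 12720 + 9100 = 21820
Net migration: 20–29 + 320 → 9341; 40–49 + 40 → 7781
→ [7278, 10786, 9341, 24225, 7781, 21820]
Total after period 1: 7278 + 10786 + 9341 + 24225 + 7781 + 21820 = 81231

81231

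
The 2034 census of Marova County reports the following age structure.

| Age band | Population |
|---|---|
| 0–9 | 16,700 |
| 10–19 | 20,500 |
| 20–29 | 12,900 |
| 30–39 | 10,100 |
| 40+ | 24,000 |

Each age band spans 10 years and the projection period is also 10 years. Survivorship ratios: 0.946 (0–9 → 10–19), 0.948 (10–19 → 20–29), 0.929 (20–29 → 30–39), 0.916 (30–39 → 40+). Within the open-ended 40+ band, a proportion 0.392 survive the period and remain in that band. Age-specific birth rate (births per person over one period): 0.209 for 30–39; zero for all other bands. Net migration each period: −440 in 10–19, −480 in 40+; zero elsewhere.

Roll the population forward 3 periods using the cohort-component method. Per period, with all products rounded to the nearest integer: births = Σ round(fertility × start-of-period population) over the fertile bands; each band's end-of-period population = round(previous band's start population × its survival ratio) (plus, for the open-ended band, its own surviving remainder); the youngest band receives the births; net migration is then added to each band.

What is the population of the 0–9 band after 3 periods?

3773

Let group 1 be 0–9 through group 5 = 40+.
Period 1:
Births: 10100 × 0.209 = 2111
Group 2: 16700 × 0.946 = 15798
Group 3: 20500 × 0.948 = 19434
Group 4: 12900 × 0.929 = 11984
Group 5: 10100 × 0.916 + 24000 × 0.392 = 9252 + 9408 = 18660
Net migration: Group 2 − 440 → 15358; Group 5 − 480 → 18180
Population now: 0–9=2111, 10–19=15358, 20–29=19434, 30–39=11984, 40+=18180
Period 2:
Births: 11984 × 0.209 = 2505
Group 2: 2111 × 0.946 = 1997
Group 3: 15358 × 0.948 = 14559
Group 4: 19434 × 0.929 = 18054
Group 5: 11984 × 0.916 + 18180 × 0.392 = 10977 + 7127 = 18104
Net migration: Group 2 − 440 → 1557; Group 5 − 480 → 17624
Population now: 0–9=2505, 10–19=1557, 20–29=14559, 30–39=18054, 40+=17624
Period 3:
Births: 18054 × 0.209 = 3773
Group 2: 2505 × 0.946 = 2370
Group 3: 1557 × 0.948 = 1476
Group 4: 14559 × 0.929 = 13525
Group 5: 18054 × 0.916 + 17624 × 0.392 = 16537 + 6909 = 23446
Net migration: Group 2 − 440 → 1930; Group 5 − 480 → 22966
Population now: 0–9=3773, 10–19=1930, 20–29=1476, 30–39=13525, 40+=22966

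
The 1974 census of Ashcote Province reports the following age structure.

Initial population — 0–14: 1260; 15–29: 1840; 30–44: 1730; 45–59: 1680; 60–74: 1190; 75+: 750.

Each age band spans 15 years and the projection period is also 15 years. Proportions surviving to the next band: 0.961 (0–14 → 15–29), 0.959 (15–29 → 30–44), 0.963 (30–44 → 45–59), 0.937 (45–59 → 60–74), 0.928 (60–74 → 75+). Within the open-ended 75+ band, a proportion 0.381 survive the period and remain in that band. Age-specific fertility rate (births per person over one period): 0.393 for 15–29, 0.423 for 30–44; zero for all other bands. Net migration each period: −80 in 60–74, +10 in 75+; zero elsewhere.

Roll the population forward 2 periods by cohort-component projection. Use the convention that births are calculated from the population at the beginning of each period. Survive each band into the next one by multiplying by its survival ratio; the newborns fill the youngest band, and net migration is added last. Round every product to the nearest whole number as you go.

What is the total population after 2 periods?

— Period 1 —
Births: 1840 × 0.393 = 723, 1730 × 0.423 = 732 — total 1455
15–29: 1260 × 0.961 = 1211
30–44: 1840 × 0.959 = 1765
45–59: 1730 × 0.963 = 1666
60–74: 1680 × 0.937 = 1574
75+: 1190 × 0.928 + 750 × 0.381 = 1104 + 286 = 1390
Net migration: 60–74 − 80 → 1494; 75+ + 10 → 1400
→ [1455, 1211, 1765, 1666, 1494, 1400]
— Period 2 —
Births: 1211 × 0.393 = 476, 1765 × 0.423 = 747 — total 1223
15–29: 1455 × 0.961 = 1398
30–44: 1211 × 0.959 = 1161
45–59: 1765 × 0.963 = 1700
60–74: 1666 × 0.937 = 1561
75+: 1494 × 0.928 + 1400 × 0.381 = 1386 + 533 = 1919
Net migration: 60–74 − 80 → 1481; 75+ + 10 → 1929
→ [1223, 1398, 1161, 1700, 1481, 1929]
Total after period 2: 1223 + 1398 + 1161 + 1700 + 1481 + 1929 = 8892

8892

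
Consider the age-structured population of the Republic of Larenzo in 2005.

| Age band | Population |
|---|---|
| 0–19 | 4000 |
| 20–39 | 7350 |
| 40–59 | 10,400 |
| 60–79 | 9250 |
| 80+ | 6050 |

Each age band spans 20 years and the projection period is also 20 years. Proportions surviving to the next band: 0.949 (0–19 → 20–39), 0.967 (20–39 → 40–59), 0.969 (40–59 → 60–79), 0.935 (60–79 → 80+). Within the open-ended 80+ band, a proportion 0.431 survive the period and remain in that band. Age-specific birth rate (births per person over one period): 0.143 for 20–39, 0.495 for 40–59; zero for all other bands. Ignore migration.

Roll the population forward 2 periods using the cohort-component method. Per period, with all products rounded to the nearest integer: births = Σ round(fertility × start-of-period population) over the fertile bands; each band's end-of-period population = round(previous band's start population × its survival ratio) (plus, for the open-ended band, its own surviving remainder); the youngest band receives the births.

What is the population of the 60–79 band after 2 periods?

6887

[period 1]
Births: 7350 × 0.143 = 1051 ; 10400 × 0.495 = 5148 ⇒ total 6199
20–39: 4000 × 0.949 = 3796
40–59: 7350 × 0.967 = 7107
60–79: 10400 × 0.969 = 10078
80+: 9250 × 0.935 + 6050 × 0.431 = 8649 + 2608 = 11257
Giving 6199 / 3796 / 7107 / 10078 / 11257.
[period 2]
Births: 3796 × 0.143 = 543 ; 7107 × 0.495 = 3518 ⇒ total 4061
20–39: 6199 × 0.949 = 5883
40–59: 3796 × 0.967 = 3671
60–79: 7107 × 0.969 = 6887
80+: 10078 × 0.935 + 11257 × 0.431 = 9423 + 4852 = 14275
Giving 4061 / 5883 / 3671 / 6887 / 14275.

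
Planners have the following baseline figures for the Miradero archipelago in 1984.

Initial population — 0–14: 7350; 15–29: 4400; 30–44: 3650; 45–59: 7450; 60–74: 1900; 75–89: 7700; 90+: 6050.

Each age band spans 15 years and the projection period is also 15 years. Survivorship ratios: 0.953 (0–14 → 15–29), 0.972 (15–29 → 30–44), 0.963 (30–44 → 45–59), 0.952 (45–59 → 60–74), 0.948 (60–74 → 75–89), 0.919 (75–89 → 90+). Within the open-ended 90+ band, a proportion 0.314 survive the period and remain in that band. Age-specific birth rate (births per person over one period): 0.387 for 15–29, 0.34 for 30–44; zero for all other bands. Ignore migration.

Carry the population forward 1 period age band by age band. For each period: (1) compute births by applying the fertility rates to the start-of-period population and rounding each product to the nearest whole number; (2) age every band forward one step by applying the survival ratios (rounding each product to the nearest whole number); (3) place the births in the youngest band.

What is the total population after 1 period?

35610

Numbering the bands 1..7 from youngest to oldest:
Period 1:
Births: 4400 * 0.387 = 1703 ; 3650 * 0.34 = 1241 → total 2944
Band 2: 7350 * 0.953 = 7005
Band 3: 4400 * 0.972 = 4277
Band 4: 3650 * 0.963 = 3515
Band 5: 7450 * 0.952 = 7092
Band 6: 1900 * 0.948 = 1801
Band 7: 7700 * 0.919 + 6050 * 0.314 = 7076 + 1900 = 8976
Population now: 0–14=2944, 15–29=7005, 30–44=4277, 45–59=3515, 60–74=7092, 75–89=1801, 90+=8976
Total after period 1: 2944 + 7005 + 4277 + 3515 + 7092 + 1801 + 8976 = 35610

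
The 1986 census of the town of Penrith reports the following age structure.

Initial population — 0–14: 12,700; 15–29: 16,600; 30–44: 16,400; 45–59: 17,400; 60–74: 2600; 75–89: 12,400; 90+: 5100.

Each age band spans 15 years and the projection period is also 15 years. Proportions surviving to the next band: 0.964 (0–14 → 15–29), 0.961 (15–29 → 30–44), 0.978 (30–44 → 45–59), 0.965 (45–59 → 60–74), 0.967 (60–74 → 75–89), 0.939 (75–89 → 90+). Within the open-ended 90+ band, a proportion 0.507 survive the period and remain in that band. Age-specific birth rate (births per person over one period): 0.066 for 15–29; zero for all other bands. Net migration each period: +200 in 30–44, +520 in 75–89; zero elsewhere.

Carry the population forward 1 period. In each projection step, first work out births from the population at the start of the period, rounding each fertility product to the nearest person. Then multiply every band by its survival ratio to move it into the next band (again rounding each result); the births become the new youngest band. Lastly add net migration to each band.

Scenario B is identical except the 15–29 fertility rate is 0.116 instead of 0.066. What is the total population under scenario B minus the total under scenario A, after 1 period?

830

After projecting period 1:
Births: 16600 × 0.066 = 1096
15–29: 12700 × 0.964 = 12243
30–44: 16600 × 0.961 = 15953
45–59: 16400 × 0.978 = 16039
60–74: 17400 × 0.965 = 16791
75–89: 2600 × 0.967 = 2514
90+: 12400 × 0.939 + 5100 × 0.507 = 11644 + 2586 = 14230
Net migration: 30–44 + 200 → 16153; 75–89 + 520 → 3034
Giving 1096 / 12243 / 16153 / 16039 / 16791 / 3034 / 14230.
Scenario A total after 1 period: 79586
Scenario B projection —
After projecting period 1:
Births: 16600 × 0.116 = 1926
15–29: 12700 × 0.964 = 12243
30–44: 16600 × 0.961 = 15953
45–59: 16400 × 0.978 = 16039
60–74: 17400 × 0.965 = 16791
75–89: 2600 × 0.967 = 2514
90+: 12400 × 0.939 + 5100 × 0.507 = 11644 + 2586 = 14230
Net migration: 30–44 + 200 → 16153; 75–89 + 520 → 3034
Giving 1926 / 12243 / 16153 / 16039 / 16791 / 3034 / 14230.
Scenario B total after 1 period: 80416
Difference B − A = 80416 − 79586 = 830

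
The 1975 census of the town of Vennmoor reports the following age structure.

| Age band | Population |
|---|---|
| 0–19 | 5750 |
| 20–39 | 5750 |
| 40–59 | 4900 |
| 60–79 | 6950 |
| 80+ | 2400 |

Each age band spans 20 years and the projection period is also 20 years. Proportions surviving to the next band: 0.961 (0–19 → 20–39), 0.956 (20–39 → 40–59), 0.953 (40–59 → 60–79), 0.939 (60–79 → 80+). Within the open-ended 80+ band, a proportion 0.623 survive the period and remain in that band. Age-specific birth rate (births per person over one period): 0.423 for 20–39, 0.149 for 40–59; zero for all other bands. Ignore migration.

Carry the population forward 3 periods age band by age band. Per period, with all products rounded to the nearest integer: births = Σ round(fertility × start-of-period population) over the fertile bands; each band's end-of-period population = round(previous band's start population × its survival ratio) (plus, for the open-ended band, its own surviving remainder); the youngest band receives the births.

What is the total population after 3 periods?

23809

(Groups numbered youngest = 1 to oldest = 5.)
[period 1]
Births: 5750 × 0.423 = 2432 ; 4900 × 0.149 = 730 — total 3162
Group 2: 5750 × 0.961 = 5526
Group 3: 5750 × 0.956 = 5497
Group 4: 4900 × 0.953 = 4670
Group 5: 6950 × 0.939 + 2400 × 0.623 = 6526 + 1495 = 8021
End of period: [3162, 5526, 5497, 4670, 8021]
[period 2]
Births: 5526 × 0.423 = 2337 ; 5497 × 0.149 = 819 — total 3156
Group 2: 3162 × 0.961 = 3039
Group 3: 5526 × 0.956 = 5283
Group 4: 5497 × 0.953 = 5239
Group 5: 4670 × 0.939 + 8021 × 0.623 = 4385 + 4997 = 9382
End of period: [3156, 3039, 5283, 5239, 9382]
[period 3]
Births: 3039 × 0.423 = 1285 ; 5283 × 0.149 = 787 — total 2072
Group 2: 3156 × 0.961 = 3033
Group 3: 3039 × 0.956 = 2905
Group 4: 5283 × 0.953 = 5035
Group 5: 5239 × 0.939 + 9382 × 0.623 = 4919 + 5845 = 10764
End of period: [2072, 3033, 2905, 5035, 10764]
Total after period 3: 2072 + 3033 + 2905 + 5035 + 10764 = 23809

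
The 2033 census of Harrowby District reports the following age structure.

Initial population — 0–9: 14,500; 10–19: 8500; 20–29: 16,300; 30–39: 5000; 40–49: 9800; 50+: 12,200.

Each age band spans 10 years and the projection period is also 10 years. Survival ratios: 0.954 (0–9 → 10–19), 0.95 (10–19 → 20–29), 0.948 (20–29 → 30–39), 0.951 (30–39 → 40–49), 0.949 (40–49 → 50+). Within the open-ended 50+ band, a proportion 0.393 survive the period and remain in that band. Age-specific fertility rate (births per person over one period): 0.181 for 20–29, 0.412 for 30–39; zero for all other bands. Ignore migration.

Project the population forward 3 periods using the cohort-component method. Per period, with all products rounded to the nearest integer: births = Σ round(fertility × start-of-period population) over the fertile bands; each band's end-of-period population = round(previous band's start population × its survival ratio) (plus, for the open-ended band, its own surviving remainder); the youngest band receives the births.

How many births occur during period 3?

5533

[period 1]
Births: 16300 × 0.181 = 2950  |  5000 × 0.412 = 2060 ⇒ total 5010
10–19: 14500 × 0.954 = 13833
20–29: 8500 × 0.95 = 8075
30–39: 16300 × 0.948 = 15452
40–49: 5000 × 0.951 = 4755
50+: 9800 × 0.949 + 12200 × 0.393 = 9300 + 4795 = 14095
Population now: 0–9=5010, 10–19=13833, 20–29=8075, 30–39=15452, 40–49=4755, 50+=14095
[period 2]
Births: 8075 × 0.181 = 1462  |  15452 × 0.412 = 6366 ⇒ total 7828
10–19: 5010 × 0.954 = 4780
20–29: 13833 × 0.95 = 13141
30–39: 8075 × 0.948 = 7655
40–49: 15452 × 0.951 = 14695
50+: 4755 × 0.949 + 14095 × 0.393 = 4512 + 5539 = 10051
Population now: 0–9=7828, 10–19=4780, 20–29=13141, 30–39=7655, 40–49=14695, 50+=10051
[period 3]
Births: 13141 × 0.181 = 2379  |  7655 × 0.412 = 3154 ⇒ total 5533
10–19: 7828 × 0.954 = 7468
20–29: 4780 × 0.95 = 4541
30–39: 13141 × 0.948 = 12458
40–49: 7655 × 0.951 = 7280
50+: 14695 × 0.949 + 10051 × 0.393 = 13946 + 3950 = 17896
Population now: 0–9=5533, 10–19=7468, 20–29=4541, 30–39=12458, 40–49=7280, 50+=17896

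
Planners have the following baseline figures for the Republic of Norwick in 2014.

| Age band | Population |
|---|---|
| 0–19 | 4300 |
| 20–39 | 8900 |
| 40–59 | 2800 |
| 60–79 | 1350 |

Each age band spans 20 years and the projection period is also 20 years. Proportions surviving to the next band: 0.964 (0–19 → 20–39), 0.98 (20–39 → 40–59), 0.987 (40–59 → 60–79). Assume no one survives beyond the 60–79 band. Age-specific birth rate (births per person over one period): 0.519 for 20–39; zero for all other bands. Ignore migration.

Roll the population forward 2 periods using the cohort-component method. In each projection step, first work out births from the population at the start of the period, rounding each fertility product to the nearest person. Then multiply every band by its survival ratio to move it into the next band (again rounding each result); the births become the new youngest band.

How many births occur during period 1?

After projecting period 1:
Births: 8900 × 0.519 = 4619
20–39: 4300 × 0.964 = 4145
40–59: 8900 × 0.98 = 8722
60–79: 2800 × 0.987 = 2764
Giving 4619 / 4145 / 8722 / 2764.

4619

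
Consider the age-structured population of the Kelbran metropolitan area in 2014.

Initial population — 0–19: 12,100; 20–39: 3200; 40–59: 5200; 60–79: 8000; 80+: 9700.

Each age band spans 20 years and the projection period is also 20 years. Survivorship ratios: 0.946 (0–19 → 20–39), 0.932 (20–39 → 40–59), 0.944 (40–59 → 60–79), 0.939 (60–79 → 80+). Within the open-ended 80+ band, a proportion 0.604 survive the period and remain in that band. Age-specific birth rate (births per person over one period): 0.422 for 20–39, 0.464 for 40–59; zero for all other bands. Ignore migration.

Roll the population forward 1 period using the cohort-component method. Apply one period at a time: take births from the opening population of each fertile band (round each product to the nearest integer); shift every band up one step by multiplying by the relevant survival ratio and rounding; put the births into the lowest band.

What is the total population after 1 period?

36472

(Bands numbered youngest = 1 to oldest = 5.)
— Period 1 —
Births: 3200 * 0.422 = 1350  |  5200 * 0.464 = 2413 ⇒ total 3763
Band 2: 12100 * 0.946 = 11447
Band 3: 3200 * 0.932 = 2982
Band 4: 5200 * 0.944 = 4909
Band 5: 8000 * 0.939 + 9700 * 0.604 = 7512 + 5859 = 13371
Giving 3763 / 11447 / 2982 / 4909 / 13371.
Total after period 1: 3763 + 11447 + 2982 + 4909 + 13371 = 36472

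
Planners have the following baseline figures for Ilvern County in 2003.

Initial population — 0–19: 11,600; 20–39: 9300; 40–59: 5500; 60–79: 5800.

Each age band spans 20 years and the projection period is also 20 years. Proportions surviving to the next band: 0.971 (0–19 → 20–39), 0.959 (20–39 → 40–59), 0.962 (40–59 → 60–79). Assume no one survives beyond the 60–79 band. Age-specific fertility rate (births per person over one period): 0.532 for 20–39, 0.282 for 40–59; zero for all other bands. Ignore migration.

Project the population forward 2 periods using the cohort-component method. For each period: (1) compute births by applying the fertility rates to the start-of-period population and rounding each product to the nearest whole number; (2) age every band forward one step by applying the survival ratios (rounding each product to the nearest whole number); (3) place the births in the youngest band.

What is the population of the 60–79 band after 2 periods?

Period 1:
Births: 9300 × 0.532 = 4948  |  5500 × 0.282 = 1551 → 6499
20–39: 11600 × 0.971 = 11264
40–59: 9300 × 0.959 = 8919
60–79: 5500 × 0.962 = 5291
Giving 6499 / 11264 / 8919 / 5291.
Period 2:
Births: 11264 × 0.532 = 5992  |  8919 × 0.282 = 2515 → 8507
20–39: 6499 × 0.971 = 6311
40–59: 11264 × 0.959 = 10802
60–79: 8919 × 0.962 = 8580
Giving 8507 / 6311 / 10802 / 8580.

8580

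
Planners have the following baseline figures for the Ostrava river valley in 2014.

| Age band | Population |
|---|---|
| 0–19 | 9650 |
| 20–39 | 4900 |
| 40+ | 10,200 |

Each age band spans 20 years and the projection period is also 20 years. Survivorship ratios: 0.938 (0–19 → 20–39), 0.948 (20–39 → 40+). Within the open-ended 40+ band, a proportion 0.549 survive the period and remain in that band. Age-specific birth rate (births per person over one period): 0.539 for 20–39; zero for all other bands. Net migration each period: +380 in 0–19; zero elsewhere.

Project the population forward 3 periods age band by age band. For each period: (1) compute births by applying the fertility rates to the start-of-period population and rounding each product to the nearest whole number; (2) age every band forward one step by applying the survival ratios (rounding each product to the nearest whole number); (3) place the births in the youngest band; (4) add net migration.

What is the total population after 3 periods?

— Period 1 —
Births: 4900 × 0.539 = 2641
20–39: 9650 × 0.938 = 9052
40+: 4900 × 0.948 + 10200 × 0.549 = 4645 + 5600 = 10245
Net migration: 0–19 + 380 → 3021
End of period: [3021, 9052, 10245]
— Period 2 —
Births: 9052 × 0.539 = 4879
20–39: 3021 × 0.938 = 2834
40+: 9052 × 0.948 + 10245 × 0.549 = 8581 + 5625 = 14206
Net migration: 0–19 + 380 → 5259
End of period: [5259, 2834, 14206]
— Period 3 —
Births: 2834 × 0.539 = 1528
20–39: 5259 × 0.938 = 4933
40+: 2834 × 0.948 + 14206 × 0.549 = 2687 + 7799 = 10486
Net migration: 0–19 + 380 → 1908
End of period: [1908, 4933, 10486]
Total after period 3: 1908 + 4933 + 10486 = 17327

17327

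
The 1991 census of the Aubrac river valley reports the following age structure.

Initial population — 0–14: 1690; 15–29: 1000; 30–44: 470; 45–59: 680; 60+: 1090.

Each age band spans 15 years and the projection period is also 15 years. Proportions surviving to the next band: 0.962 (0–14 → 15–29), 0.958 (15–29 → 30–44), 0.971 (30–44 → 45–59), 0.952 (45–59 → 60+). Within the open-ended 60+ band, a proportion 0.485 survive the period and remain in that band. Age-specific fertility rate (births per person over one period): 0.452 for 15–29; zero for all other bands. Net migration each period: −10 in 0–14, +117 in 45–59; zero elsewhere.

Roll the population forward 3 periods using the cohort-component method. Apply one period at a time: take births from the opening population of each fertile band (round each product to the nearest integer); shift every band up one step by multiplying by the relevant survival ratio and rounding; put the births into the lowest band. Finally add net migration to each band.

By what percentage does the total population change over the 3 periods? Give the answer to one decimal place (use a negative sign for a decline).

Let band 1 be 0–14 through band 5 = 60+.
[period 1]
Births: 1000 × 0.452 = 452
Band 2: 1690 × 0.962 = 1626
Band 3: 1000 × 0.958 = 958
Band 4: 470 × 0.971 = 456
Band 5: 680 × 0.952 + 1090 × 0.485 = 647 + 529 = 1176
Net migration: Band 1 − 10 → 442; Band 4 + 117 → 573
→ [442, 1626, 958, 573, 1176]
[period 2]
Births: 1626 × 0.452 = 735
Band 2: 442 × 0.962 = 425
Band 3: 1626 × 0.958 = 1558
Band 4: 958 × 0.971 = 930
Band 5: 573 × 0.952 + 1176 × 0.485 = 545 + 570 = 1115
Net migration: Band 1 − 10 → 725; Band 4 + 117 → 1047
→ [725, 425, 1558, 1047, 1115]
[period 3]
Births: 425 × 0.452 = 192
Band 2: 725 × 0.962 = 697
Band 3: 425 × 0.958 = 407
Band 4: 1558 × 0.971 = 1513
Band 5: 1047 × 0.952 + 1115 × 0.485 = 997 + 541 = 1538
Net migration: Band 1 − 10 → 182; Band 4 + 117 → 1630
→ [182, 697, 407, 1630, 1538]
Total: 4930 → 4454; change = -476; percentage change = -9.7%

-9.7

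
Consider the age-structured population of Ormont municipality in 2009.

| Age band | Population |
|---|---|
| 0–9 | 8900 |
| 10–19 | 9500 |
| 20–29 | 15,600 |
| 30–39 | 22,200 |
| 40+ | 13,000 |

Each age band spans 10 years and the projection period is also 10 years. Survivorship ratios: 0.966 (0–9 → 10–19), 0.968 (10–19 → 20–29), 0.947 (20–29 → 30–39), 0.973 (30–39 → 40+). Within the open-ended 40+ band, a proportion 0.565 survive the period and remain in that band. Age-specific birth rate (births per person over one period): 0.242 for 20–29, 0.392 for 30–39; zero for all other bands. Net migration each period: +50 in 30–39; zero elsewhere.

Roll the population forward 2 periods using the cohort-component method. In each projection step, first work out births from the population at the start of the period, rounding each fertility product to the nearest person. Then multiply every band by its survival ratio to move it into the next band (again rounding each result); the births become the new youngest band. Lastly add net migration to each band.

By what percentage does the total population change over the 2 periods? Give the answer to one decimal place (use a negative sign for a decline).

After projecting period 1:
Births: 15600 × 0.242 = 3775  |  22200 × 0.392 = 8702 — total 12477
10–19: 8900 × 0.966 = 8597
20–29: 9500 × 0.968 = 9196
30–39: 15600 × 0.947 = 14773
40+: 22200 × 0.973 + 13000 × 0.565 = 21601 + 7345 = 28946
Net migration: 30–39 + 50 → 14823
End of period: [12477, 8597, 9196, 14823, 28946]
After projecting period 2:
Births: 9196 × 0.242 = 2225  |  14823 × 0.392 = 5811 — total 8036
10–19: 12477 × 0.966 = 12053
20–29: 8597 × 0.968 = 8322
30–39: 9196 × 0.947 = 8709
40+: 14823 × 0.973 + 28946 × 0.565 = 14423 + 16354 = 30777
Net migration: 30–39 + 50 → 8759
End of period: [8036, 12053, 8322, 8759, 30777]
Total: 69200 → 67947; change = -1253; percentage change = -1.8%

-1.8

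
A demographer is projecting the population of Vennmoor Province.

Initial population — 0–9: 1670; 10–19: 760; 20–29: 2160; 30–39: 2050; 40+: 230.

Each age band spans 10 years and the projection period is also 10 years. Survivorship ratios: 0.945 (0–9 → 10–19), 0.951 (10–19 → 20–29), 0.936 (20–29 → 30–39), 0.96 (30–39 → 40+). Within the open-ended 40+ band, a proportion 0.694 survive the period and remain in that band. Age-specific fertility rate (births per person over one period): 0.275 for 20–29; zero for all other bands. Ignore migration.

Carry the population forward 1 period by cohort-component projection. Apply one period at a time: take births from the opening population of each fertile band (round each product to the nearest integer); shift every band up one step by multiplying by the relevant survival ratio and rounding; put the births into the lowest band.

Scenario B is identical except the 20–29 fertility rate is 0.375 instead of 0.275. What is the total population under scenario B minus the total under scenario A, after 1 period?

Period 1:
Births: 2160 × 0.275 = 594
10–19: 1670 × 0.945 = 1578
20–29: 760 × 0.951 = 723
30–39: 2160 × 0.936 = 2022
40+: 2050 × 0.96 + 230 × 0.694 = 1968 + 160 = 2128
Giving 594 / 1578 / 723 / 2022 / 2128.
Scenario A total after 1 period: 7045
Scenario B projection —
Period 1:
Births: 2160 × 0.375 = 810
10–19: 1670 × 0.945 = 1578
20–29: 760 × 0.951 = 723
30–39: 2160 × 0.936 = 2022
40+: 2050 × 0.96 + 230 × 0.694 = 1968 + 160 = 2128
Giving 810 / 1578 / 723 / 2022 / 2128.
Scenario B total after 1 period: 7261
Difference B − A = 7261 − 7045 = 216

216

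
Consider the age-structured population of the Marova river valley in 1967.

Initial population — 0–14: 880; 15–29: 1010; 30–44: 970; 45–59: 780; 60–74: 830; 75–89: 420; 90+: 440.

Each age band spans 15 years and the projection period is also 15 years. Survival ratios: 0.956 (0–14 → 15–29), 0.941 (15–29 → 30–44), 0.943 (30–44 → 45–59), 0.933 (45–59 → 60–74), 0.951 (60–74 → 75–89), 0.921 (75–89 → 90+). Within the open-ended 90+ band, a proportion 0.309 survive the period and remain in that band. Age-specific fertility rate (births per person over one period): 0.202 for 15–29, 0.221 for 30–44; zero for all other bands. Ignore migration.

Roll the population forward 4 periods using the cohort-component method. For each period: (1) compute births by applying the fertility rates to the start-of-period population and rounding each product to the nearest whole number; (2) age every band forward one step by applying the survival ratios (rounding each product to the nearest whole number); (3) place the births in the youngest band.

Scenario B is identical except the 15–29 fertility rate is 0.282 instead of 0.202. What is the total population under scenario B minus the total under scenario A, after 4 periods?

— Period 1 —
Births: 1010 × 0.202 = 204  |  970 × 0.221 = 214 ⇒ total 418
15–29: 880 × 0.956 = 841
30–44: 1010 × 0.941 = 950
45–59: 970 × 0.943 = 915
60–74: 780 × 0.933 = 728
75–89: 830 × 0.951 = 789
90+: 420 × 0.921 + 440 × 0.309 = 387 + 136 = 523
Population now: 0–14=418, 15–29=841, 30–44=950, 45–59=915, 60–74=728, 75–89=789, 90+=523
— Period 2 —
Births: 841 × 0.202 = 170  |  950 × 0.221 = 210 ⇒ total 380
15–29: 418 × 0.956 = 400
30–44: 841 × 0.941 = 791
45–59: 950 × 0.943 = 896
60–74: 915 × 0.933 = 854
75–89: 728 × 0.951 = 692
90+: 789 × 0.921 + 523 × 0.309 = 727 + 162 = 889
Population now: 0–14=380, 15–29=400, 30–44=791, 45–59=896, 60–74=854, 75–89=692, 90+=889
— Period 3 —
Births: 400 × 0.202 = 81  |  791 × 0.221 = 175 ⇒ total 256
15–29: 380 × 0.956 = 363
30–44: 400 × 0.941 = 376
45–59: 791 × 0.943 = 746
60–74: 896 × 0.933 = 836
75–89: 854 × 0.951 = 812
90+: 692 × 0.921 + 889 × 0.309 = 637 + 275 = 912
Population now: 0–14=256, 15–29=363, 30–44=376, 45–59=746, 60–74=836, 75–89=812, 90+=912
— Period 4 —
Births: 363 × 0.202 = 73  |  376 × 0.221 = 83 ⇒ total 156
15–29: 256 × 0.956 = 245
30–44: 363 × 0.941 = 342
45–59: 376 × 0.943 = 355
60–74: 746 × 0.933 = 696
75–89: 836 × 0.951 = 795
90+: 812 × 0.921 + 912 × 0.309 = 748 + 282 = 1030
Population now: 0–14=156, 15–29=245, 30–44=342, 45–59=355, 60–74=696, 75–89=795, 90+=1030
Scenario A total after 4 periods: 3619
Scenario B projection —
— Period 1 —
Births: 1010 × 0.282 = 285  |  970 × 0.221 = 214 ⇒ total 499
15–29: 880 × 0.956 = 841
30–44: 1010 × 0.941 = 950
45–59: 970 × 0.943 = 915
60–74: 780 × 0.933 = 728
75–89: 830 × 0.951 = 789
90+: 420 × 0.921 + 440 × 0.309 = 387 + 136 = 523
Population now: 0–14=499, 15–29=841, 30–44=950, 45–59=915, 60–74=728, 75–89=789, 90+=523
— Period 2 —
Births: 841 × 0.282 = 237  |  950 × 0.221 = 210 ⇒ total 447
15–29: 499 × 0.956 = 477
30–44: 841 × 0.941 = 791
45–59: 950 × 0.943 = 896
60–74: 915 × 0.933 = 854
75–89: 728 × 0.951 = 692
90+: 789 × 0.921 + 523 × 0.309 = 727 + 162 = 889
Population now: 0–14=447, 15–29=477, 30–44=791, 45–59=896, 60–74=854, 75–89=692, 90+=889
— Period 3 —
Births: 477 × 0.282 = 135  |  791 × 0.221 = 175 ⇒ total 310
15–29: 447 × 0.956 = 427
30–44: 477 × 0.941 = 449
45–59: 791 × 0.943 = 746
60–74: 896 × 0.933 = 836
75–89: 854 × 0.951 = 812
90+: 692 × 0.921 + 889 × 0.309 = 637 + 275 = 912
Population now: 0–14=310, 15–29=427, 30–44=449, 45–59=746, 60–74=836, 75–89=812, 90+=912
— Period 4 —
Births: 427 × 0.282 = 120  |  449 × 0.221 = 99 ⇒ total 219
15–29: 310 × 0.956 = 296
30–44: 427 × 0.941 = 402
45–59: 449 × 0.943 = 423
60–74: 746 × 0.933 = 696
75–89: 836 × 0.951 = 795
90+: 812 × 0.921 + 912 × 0.309 = 748 + 282 = 1030
Population now: 0–14=219, 15–29=296, 30–44=402, 45–59=423, 60–74=696, 75–89=795, 90+=1030
Scenario B total after 4 periods: 3861
Difference B − A = 3861 − 3619 = 242

242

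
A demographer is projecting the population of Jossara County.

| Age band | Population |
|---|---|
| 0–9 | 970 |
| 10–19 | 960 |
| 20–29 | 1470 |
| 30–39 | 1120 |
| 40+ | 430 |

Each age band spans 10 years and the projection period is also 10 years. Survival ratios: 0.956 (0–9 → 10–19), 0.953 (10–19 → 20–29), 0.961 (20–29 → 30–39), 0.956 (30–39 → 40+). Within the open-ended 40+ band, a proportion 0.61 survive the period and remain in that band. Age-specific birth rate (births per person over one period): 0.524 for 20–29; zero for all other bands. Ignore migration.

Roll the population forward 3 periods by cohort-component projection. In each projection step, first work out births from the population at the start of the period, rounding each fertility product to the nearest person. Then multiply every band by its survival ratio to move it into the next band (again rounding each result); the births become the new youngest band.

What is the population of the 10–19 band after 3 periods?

After projecting period 1:
Births: 1470 × 0.524 = 770
10–19: 970 × 0.956 = 927
20–29: 960 × 0.953 = 915
30–39: 1470 × 0.961 = 1413
40+: 1120 × 0.956 + 430 × 0.61 = 1071 + 262 = 1333
Giving 770 / 927 / 915 / 1413 / 1333.
After projecting period 2:
Births: 915 × 0.524 = 479
10–19: 770 × 0.956 = 736
20–29: 927 × 0.953 = 883
30–39: 915 × 0.961 = 879
40+: 1413 × 0.956 + 1333 × 0.61 = 1351 + 813 = 2164
Giving 479 / 736 / 883 / 879 / 2164.
After projecting period 3:
Births: 883 × 0.524 = 463
10–19: 479 × 0.956 = 458
20–29: 736 × 0.953 = 701
30–39: 883 × 0.961 = 849
40+: 879 × 0.956 + 2164 × 0.61 = 840 + 1320 = 2160
Giving 463 / 458 / 701 / 849 / 2160.

458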